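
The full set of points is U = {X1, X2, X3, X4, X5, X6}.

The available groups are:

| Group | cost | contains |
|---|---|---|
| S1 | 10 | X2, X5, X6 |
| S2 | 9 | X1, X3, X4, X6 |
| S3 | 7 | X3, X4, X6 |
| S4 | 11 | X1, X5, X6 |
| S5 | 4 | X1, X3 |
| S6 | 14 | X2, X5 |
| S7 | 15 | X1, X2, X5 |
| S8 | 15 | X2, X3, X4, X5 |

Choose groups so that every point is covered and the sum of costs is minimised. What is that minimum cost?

19

S1, S2 together cover every point (S1 ∪ S2 = {X1, X2, X3, X4, X5, X6}); total cost 10 + 9 = 19.
The greedy pick S5, S1, S3 costs 21; no covering selection beats 19.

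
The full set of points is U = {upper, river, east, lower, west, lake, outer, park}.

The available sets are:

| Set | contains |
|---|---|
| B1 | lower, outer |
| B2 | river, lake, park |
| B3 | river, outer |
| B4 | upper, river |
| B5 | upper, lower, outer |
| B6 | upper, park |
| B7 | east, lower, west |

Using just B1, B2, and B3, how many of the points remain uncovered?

Union of B1, B2, B3 = {river, lower, lake, outer, park}.
Not covered: upper, east, west — 3 points.

3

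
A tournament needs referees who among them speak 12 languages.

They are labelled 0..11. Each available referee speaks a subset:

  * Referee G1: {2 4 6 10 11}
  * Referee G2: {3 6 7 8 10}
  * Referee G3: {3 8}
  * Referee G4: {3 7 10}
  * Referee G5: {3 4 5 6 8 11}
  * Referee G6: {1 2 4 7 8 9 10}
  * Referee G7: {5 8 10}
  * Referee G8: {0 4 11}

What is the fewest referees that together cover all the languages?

3

Take {G5, G6, G8}. Their union is {0, 1, 2, 3, 4, 5, 6, 7, 8, 9, 10, 11}, which is all 12 languages.
Only G8 contains 0, so G8 is forced; the remaining 9 languages need at least 2 more referees (each remaining referee adds at most 6) — so at least 3 referees are needed, and 3 is optimal.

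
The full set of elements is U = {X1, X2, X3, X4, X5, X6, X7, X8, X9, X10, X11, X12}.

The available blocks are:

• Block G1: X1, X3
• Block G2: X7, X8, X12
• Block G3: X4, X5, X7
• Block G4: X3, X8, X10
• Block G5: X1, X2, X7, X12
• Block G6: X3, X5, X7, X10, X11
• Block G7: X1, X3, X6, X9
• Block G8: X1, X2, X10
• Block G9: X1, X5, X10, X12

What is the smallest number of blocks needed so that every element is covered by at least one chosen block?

5

G3, G4, G5, G6, and G7 cover everything between them: the union {X1, X2, X3, X4, X5, X6, X7, X8, X9, X10, X11, X12} is all of U.
No 4 of the 9 blocks cover everything (all 126 combinations miss at least one element), so 5 is optimal.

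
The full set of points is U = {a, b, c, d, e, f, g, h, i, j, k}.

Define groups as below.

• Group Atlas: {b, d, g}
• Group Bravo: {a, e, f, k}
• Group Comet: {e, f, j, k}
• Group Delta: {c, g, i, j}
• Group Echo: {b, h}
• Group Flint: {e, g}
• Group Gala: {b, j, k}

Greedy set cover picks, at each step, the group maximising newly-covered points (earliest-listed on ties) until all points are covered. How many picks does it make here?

Greedy: pick Bravo (covers 4 new) → pick Delta (covers 4 new) → pick Atlas (covers 2 new) → pick Echo (covers 1 new). Total picks: 4.

4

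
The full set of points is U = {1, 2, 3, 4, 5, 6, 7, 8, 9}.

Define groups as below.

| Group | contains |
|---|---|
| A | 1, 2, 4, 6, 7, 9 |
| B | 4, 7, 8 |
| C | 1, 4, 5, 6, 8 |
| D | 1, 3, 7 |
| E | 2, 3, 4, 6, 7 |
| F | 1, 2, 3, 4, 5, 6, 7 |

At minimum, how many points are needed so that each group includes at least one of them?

2

H = {6, 7} meets every group (each contains at least one member of H), and |H| = 2.
No single point lies in every group, so at least 2 are needed and 2 is optimal.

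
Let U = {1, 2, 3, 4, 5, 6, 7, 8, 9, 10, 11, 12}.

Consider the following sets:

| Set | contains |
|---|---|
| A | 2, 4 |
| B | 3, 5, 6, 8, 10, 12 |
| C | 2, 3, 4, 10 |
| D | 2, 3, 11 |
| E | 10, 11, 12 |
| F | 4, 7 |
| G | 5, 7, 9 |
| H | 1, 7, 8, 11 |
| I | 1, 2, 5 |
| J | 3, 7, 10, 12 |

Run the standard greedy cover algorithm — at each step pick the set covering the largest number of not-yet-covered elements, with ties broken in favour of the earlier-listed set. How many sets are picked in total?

4

Greedy: pick B (covers 6 new) → pick H (covers 3 new) → pick A (covers 2 new) → pick G (covers 1 new). Total picks: 4.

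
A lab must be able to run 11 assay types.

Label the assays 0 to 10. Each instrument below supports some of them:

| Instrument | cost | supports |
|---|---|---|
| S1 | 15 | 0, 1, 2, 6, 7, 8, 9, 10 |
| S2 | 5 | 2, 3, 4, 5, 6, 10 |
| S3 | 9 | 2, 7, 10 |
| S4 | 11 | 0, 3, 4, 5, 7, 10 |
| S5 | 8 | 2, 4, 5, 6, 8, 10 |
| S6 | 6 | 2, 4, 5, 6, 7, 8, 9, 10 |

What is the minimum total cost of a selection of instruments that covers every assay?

S1, S2 together cover every assay (S1 ∪ S2 = {0, 1, 2, 3, 4, 5, 6, 7, 8, 9, 10}); total cost 15 + 5 = 20.
The greedy pick S6, S2, S1 costs 26; no covering selection beats 20.

20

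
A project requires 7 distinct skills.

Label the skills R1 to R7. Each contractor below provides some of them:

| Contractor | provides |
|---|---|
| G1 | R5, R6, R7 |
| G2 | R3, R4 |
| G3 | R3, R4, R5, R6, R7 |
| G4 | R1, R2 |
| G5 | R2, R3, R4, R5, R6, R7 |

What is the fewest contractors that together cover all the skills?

2

G3 and G4 together: G3 ∪ G4 = {R1, R2, R3, R4, R5, R6, R7} — every skill is covered.
No single contractor has all 7 skills (the largest, G5, has 6), so 2 is optimal.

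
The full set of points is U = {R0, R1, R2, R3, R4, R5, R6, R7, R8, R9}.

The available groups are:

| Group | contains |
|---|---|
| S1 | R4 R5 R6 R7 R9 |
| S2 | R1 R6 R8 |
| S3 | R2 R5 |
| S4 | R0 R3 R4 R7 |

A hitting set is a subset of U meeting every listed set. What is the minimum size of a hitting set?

Take H = {R2, R3, R6}. Each listed group contains at least one of these, so H is a hitting set of size 3.
The groups S2, S3, S4 are pairwise disjoint, so any hitting set needs a separate point for each — at least 3. Hence 3 is optimal.

3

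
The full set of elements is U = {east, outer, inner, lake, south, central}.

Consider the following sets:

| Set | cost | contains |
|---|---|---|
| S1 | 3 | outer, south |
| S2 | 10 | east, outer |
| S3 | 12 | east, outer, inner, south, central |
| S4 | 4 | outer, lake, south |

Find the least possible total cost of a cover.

16

S3, S4 together cover every element (S3 ∪ S4 = {east, outer, inner, lake, south, central}); total cost 12 + 4 = 16.
No covering selection has total cost below 16.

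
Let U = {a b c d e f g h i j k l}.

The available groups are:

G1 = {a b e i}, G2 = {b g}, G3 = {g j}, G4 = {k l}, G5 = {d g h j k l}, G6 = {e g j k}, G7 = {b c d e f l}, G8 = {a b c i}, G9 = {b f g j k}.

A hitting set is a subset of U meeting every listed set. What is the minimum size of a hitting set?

3

T = {b, j, l} meets every group (each contains at least one member of T), and |T| = 3.
The groups G1, G3, G4 are pairwise disjoint, so any hitting set needs a separate item for each — at least 3. Hence 3 is optimal.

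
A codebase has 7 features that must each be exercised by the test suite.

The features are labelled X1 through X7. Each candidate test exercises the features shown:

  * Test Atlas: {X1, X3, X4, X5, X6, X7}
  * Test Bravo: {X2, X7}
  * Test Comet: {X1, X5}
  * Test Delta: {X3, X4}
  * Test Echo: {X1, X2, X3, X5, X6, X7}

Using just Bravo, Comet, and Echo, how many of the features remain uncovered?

1

Union of Bravo, Comet, Echo = {X1, X2, X3, X5, X6, X7}.
Not covered: X4 — 1 feature.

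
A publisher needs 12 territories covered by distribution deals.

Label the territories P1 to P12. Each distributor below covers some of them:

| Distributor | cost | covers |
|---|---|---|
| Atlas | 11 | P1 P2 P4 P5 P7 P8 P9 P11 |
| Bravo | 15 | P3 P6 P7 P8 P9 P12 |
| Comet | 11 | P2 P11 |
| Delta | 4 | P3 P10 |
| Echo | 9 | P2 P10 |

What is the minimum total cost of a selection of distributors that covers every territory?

Atlas, Bravo, Delta together cover every territory (Atlas ∪ Bravo ∪ Delta = {P1, P2, P3, P4, P5, P6, P7, P8, P9, P10, P11, P12}); total cost 11 + 15 + 4 = 30.
No covering selection has total cost below 30.

30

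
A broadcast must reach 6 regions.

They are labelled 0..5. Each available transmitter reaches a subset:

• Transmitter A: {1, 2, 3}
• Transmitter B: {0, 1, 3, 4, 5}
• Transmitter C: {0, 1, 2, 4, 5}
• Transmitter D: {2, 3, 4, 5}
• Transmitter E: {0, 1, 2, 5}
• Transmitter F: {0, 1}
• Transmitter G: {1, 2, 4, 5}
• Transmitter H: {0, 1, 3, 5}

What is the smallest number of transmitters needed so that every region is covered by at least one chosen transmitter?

2

Take {A, B}. Their union is {0, 1, 2, 3, 4, 5}, which is all 6 regions.
No single transmitter has all 6 regions (the largest, B, has 5), so 2 is optimal.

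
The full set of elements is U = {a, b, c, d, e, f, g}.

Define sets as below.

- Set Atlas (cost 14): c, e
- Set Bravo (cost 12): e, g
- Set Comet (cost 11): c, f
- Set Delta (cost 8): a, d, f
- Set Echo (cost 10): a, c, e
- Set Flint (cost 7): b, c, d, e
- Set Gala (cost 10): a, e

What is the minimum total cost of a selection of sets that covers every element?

Bravo, Delta, Flint together cover every element (Bravo ∪ Delta ∪ Flint = {a, b, c, d, e, f, g}); total cost 12 + 8 + 7 = 27.
No covering selection has total cost below 27.

27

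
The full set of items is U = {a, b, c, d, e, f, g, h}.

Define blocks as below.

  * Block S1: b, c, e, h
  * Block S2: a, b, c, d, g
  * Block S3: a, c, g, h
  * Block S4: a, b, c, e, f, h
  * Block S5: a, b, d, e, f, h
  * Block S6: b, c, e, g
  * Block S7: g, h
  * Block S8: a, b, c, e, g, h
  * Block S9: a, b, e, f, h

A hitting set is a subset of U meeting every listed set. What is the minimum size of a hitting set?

Take T = {c, h}. Each listed block contains at least one of these, so T is a hitting set of size 2.
No single item lies in every block, so at least 2 are needed and 2 is optimal.

2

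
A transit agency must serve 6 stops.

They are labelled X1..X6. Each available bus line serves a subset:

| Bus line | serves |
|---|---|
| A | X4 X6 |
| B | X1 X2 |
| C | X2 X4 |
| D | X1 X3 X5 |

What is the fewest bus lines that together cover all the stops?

3

A and C and D together: A ∪ C ∪ D = {X1, X2, X3, X4, X5, X6} — every stop is covered.
Only D contains X3, so D is forced; the remaining 3 stops need at least 2 more bus lines (each remaining bus line adds at most 2) — so at least 3 bus lines are needed, and 3 is optimal.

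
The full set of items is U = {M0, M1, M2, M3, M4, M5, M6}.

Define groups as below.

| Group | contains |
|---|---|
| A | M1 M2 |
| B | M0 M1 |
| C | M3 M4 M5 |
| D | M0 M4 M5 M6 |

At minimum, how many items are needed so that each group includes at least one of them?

2

The 2 items {M1, M5} hit every group.
The groups A, D are pairwise disjoint, so any hitting set needs a separate item for each — at least 2. Hence 2 is optimal.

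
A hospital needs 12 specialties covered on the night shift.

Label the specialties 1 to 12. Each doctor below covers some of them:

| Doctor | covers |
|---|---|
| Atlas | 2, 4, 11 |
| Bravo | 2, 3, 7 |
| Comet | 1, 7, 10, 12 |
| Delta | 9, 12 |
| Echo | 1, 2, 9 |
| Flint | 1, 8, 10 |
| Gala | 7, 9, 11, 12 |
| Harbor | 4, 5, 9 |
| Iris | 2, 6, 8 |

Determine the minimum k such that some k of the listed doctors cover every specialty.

Bravo and Comet and Gala and Harbor and Iris together: Bravo ∪ Comet ∪ Gala ∪ Harbor ∪ Iris = {1, 2, 3, 4, 5, 6, 7, 8, 9, 10, 11, 12} — every specialty is covered.
No 4 of the 9 doctors cover everything (all 126 combinations miss at least one specialty), so 5 is optimal.

5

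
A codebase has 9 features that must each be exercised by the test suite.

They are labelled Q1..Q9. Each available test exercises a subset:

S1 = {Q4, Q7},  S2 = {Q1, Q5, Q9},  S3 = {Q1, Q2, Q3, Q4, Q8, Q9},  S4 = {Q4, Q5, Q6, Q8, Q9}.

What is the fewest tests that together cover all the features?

S1 and S3 and S4 together: S1 ∪ S3 ∪ S4 = {Q1, Q2, Q3, Q4, Q5, Q6, Q7, Q8, Q9} — every feature is covered.
Only S3 contains Q2, so S3 is forced; the remaining 3 features need at least 2 more tests (each remaining test adds at most 2) — so at least 3 tests are needed, and 3 is optimal.

3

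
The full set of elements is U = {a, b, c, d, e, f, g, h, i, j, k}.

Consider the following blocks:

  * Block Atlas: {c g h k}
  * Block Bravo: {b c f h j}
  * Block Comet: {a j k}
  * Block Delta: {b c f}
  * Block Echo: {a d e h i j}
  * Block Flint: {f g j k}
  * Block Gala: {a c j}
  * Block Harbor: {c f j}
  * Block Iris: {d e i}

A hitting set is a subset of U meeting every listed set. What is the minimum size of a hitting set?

The 3 elements {c, i, k} hit every block.
The blocks Comet, Delta, Iris are pairwise disjoint, so any hitting set needs a separate element for each — at least 3. Hence 3 is optimal.

3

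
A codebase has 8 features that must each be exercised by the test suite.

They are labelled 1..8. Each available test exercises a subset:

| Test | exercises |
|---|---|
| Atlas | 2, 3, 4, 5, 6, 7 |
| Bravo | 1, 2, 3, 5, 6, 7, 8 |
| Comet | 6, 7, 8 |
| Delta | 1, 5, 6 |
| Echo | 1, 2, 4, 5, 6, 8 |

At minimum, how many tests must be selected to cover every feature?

Take {Atlas, Echo}. Their union is {1, 2, 3, 4, 5, 6, 7, 8}, which is all 8 features.
No single test has all 8 features (the largest, Bravo, has 7), so 2 is optimal.

2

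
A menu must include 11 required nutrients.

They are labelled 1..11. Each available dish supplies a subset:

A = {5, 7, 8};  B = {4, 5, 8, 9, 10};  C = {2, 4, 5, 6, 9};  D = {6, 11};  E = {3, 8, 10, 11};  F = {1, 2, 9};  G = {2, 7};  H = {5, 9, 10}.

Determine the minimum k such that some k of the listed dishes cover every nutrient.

Take {C, E, F, G}. Their union is {1, 2, 3, 4, 5, 6, 7, 8, 9, 10, 11}, which is all 11 nutrients.
No 3 of the 8 dishes cover everything (all 56 combinations miss at least one nutrient), so 4 is optimal.

4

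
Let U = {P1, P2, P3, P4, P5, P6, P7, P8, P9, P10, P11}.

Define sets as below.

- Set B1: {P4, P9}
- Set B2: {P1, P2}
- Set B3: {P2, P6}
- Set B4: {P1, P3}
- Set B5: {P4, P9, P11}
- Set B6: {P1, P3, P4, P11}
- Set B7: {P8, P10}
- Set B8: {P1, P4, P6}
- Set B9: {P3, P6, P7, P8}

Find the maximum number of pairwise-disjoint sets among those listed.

4

B3, B4, B5, B7 are pairwise disjoint (B3={P2,P6}; B4={P1,P3}; B5={P4,P9,P11}; B7={P8,P10}).
Every remaining set overlaps one of these, and no 5 of the listed sets are pairwise disjoint, so 4 is the maximum.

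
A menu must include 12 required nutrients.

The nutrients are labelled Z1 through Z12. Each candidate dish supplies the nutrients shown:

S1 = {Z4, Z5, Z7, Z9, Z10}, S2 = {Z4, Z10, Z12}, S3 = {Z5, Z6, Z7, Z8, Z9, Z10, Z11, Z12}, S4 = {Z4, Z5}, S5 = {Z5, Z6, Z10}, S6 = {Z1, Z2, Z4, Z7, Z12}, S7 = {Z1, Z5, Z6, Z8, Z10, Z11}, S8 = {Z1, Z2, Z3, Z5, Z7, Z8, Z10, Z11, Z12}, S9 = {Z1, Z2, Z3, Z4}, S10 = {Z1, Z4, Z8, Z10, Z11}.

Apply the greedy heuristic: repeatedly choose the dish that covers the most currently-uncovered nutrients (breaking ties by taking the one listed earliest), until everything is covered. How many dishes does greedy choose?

Greedy: pick S8 (covers 9 new) → pick S1 (covers 2 new) → pick S3 (covers 1 new). Total picks: 3.
(The true minimum cover uses only 2 dishes, so greedy is not optimal here.)

3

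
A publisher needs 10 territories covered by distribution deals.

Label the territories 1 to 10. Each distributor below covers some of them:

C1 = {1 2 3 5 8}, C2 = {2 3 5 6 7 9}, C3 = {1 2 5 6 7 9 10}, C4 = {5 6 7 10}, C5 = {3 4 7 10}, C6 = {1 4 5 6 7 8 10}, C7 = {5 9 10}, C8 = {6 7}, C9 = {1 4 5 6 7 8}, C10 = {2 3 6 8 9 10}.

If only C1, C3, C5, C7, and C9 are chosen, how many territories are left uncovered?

0

Union of C1, C3, C5, C7, C9 = {1, 2, 3, 4, 5, 6, 7, 8, 9, 10} — that's every territory, so 0 are uncovered.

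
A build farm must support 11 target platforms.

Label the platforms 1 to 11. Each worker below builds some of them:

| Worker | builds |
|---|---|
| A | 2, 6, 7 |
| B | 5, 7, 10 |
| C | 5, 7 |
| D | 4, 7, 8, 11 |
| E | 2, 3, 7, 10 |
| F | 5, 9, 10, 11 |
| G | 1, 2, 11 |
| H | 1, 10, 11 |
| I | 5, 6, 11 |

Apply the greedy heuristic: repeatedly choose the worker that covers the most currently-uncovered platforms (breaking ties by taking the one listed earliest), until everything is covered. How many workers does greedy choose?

5

Greedy: pick D (covers 4 new) → pick E (covers 3 new) → pick F (covers 2 new) → pick A (covers 1 new) → pick G (covers 1 new). Total picks: 5.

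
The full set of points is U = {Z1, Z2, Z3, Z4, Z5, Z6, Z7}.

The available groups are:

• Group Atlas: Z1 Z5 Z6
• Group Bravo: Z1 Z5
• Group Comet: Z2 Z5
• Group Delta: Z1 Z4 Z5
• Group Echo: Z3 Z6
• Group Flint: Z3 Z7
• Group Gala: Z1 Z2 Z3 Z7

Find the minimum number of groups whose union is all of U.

3

Atlas, Delta, and Gala cover everything between them: the union {Z1, Z2, Z3, Z4, Z5, Z6, Z7} is all of U.
Only Delta contains Z4, so Delta is forced; the remaining 4 points need at least 2 more groups (each remaining group adds at most 3) — so at least 3 groups are needed, and 3 is optimal.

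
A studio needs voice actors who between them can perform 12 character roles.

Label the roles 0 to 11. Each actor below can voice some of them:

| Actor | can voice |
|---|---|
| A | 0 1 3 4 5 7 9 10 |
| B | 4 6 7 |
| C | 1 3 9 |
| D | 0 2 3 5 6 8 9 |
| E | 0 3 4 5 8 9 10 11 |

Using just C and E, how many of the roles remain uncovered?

Union of C, E = {0, 1, 3, 4, 5, 8, 9, 10, 11}.
Not covered: 2, 6, 7 — 3 roles.

3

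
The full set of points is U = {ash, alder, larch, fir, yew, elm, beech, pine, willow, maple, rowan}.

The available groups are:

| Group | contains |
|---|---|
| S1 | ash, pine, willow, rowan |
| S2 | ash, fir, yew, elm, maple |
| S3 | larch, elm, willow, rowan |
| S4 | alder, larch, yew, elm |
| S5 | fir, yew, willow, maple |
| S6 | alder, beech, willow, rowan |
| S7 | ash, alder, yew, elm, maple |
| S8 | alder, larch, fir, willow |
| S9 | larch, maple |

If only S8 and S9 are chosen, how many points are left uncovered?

Union of S8, S9 = {alder, larch, fir, willow, maple}.
Not covered: ash, yew, elm, beech, pine, rowan — 6 points.

6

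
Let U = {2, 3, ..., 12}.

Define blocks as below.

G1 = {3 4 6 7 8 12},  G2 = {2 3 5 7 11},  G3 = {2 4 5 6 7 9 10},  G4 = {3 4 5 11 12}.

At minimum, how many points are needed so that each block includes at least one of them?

Take H = {3, 9}. Each listed block contains at least one of these, so H is a hitting set of size 2.
No single point lies in every block, so at least 2 are needed and 2 is optimal.

2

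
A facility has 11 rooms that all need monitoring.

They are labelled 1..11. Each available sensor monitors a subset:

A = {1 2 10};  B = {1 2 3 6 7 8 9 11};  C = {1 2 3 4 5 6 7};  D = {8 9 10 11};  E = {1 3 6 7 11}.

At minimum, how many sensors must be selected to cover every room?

2

C and D together: C ∪ D = {1, 2, 3, 4, 5, 6, 7, 8, 9, 10, 11} — every room is covered.
No single sensor has all 11 rooms (the largest, B, has 8), so 2 is optimal.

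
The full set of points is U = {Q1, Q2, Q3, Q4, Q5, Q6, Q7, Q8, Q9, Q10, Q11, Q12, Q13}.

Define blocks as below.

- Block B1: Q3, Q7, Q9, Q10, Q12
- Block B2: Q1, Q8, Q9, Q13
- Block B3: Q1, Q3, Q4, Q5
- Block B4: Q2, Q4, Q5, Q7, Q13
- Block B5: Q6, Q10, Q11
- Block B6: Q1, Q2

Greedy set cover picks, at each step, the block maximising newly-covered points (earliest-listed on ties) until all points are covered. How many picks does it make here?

Greedy: pick B1 (covers 5 new) → pick B4 (covers 4 new) → pick B2 (covers 2 new) → pick B5 (covers 2 new). Total picks: 4.

4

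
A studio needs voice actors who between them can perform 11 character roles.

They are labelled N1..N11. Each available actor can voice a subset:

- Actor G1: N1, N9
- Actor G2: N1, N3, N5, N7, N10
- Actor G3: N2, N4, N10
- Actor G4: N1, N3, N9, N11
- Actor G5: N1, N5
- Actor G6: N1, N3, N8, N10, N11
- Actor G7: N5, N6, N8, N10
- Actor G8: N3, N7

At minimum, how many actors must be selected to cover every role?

G3 and G4 and G7 and G8 together: G3 ∪ G4 ∪ G7 ∪ G8 = {N1, N2, N3, N4, N5, N6, N7, N8, N9, N10, N11} — every role is covered.
No 3 of the 8 actors cover everything (all 56 combinations miss at least one role), so 4 is optimal.

4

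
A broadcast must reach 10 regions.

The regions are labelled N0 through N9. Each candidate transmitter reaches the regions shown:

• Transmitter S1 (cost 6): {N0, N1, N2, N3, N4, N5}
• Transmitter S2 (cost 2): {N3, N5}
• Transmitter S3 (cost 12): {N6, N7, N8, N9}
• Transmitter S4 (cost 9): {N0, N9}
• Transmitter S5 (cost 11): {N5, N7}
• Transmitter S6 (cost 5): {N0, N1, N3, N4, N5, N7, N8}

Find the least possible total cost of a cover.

S1, S3 together cover every region (S1 ∪ S3 = {N0, N1, N2, N3, N4, N5, N6, N7, N8, N9}); total cost 6 + 12 = 18.
The greedy pick S6, S1, S3 costs 23; no covering selection beats 18.

18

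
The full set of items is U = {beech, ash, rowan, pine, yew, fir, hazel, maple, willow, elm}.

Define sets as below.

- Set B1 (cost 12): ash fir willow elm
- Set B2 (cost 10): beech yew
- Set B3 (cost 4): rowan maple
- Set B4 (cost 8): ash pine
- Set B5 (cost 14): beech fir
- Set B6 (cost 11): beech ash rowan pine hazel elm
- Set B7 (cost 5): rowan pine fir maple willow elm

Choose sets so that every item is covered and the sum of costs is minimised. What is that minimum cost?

B2, B6, B7 together cover every item (B2 ∪ B6 ∪ B7 = {beech, ash, rowan, pine, yew, fir, hazel, maple, willow, elm}); total cost 10 + 11 + 5 = 26.
No covering selection has total cost below 26.

26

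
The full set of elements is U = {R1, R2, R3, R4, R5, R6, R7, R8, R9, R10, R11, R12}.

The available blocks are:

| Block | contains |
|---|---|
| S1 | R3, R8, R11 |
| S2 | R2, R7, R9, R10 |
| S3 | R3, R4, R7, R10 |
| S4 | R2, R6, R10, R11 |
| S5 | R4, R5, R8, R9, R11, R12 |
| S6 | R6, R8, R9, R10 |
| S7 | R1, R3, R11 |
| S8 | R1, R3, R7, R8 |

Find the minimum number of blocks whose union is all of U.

S4 and S5 and S8 together: S4 ∪ S5 ∪ S8 = {R1, R2, R3, R4, R5, R6, R7, R8, R9, R10, R11, R12} — every element is covered.
Only S5 contains R5, so S5 is forced; the remaining 6 elements need at least 2 more blocks (each remaining block adds at most 3) — so at least 3 blocks are needed, and 3 is optimal.

3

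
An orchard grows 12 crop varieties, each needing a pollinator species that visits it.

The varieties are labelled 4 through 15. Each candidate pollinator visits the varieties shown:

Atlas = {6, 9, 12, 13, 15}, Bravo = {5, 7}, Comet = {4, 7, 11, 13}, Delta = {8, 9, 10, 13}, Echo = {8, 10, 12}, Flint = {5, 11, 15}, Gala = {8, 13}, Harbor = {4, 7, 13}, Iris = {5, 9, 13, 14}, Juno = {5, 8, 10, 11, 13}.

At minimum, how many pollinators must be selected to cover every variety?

Take {Atlas, Comet, Echo, Iris}. Their union is {4, 5, 6, 7, 8, 9, 10, 11, 12, 13, 14, 15}, which is all 12 varieties.
Only Iris contains 14, so Iris is forced; the remaining 8 varieties need at least 3 more pollinators (each remaining pollinator adds at most 3) — so at least 4 pollinators are needed, and 4 is optimal.

4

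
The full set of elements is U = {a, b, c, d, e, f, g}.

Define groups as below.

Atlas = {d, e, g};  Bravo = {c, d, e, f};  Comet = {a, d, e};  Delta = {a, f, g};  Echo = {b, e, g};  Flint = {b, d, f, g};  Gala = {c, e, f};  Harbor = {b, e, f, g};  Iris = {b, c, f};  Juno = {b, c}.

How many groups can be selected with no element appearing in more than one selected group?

Delta, Juno are pairwise disjoint (Delta={a,f,g}; Juno={b,c}).
Every remaining group overlaps one of these, and no 3 of the listed groups are pairwise disjoint, so 2 is the maximum.

2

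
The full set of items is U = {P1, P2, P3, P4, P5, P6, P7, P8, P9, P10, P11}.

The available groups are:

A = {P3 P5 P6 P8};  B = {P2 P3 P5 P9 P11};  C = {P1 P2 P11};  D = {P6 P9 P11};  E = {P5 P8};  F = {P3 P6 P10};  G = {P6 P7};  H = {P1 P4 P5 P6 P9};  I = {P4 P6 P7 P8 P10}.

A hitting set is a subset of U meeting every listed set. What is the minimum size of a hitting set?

T = {P5, P6, P11} meets every group (each contains at least one member of T), and |T| = 3.
The groups C, E, G are pairwise disjoint, so any hitting set needs a separate item for each — at least 3. Hence 3 is optimal.

3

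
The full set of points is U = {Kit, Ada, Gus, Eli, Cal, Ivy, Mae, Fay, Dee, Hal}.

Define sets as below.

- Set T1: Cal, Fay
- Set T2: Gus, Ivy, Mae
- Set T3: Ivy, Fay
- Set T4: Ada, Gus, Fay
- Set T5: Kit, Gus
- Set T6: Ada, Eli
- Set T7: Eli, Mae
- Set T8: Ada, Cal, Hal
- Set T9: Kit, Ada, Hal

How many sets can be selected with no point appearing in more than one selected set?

T3, T5, T7, T8 are pairwise disjoint (T3={Ivy,Fay}; T5={Kit,Gus}; T7={Eli,Mae}; T8={Ada,Cal,Hal}).
Every remaining set overlaps one of these, and no 5 of the listed sets are pairwise disjoint, so 4 is the maximum.

4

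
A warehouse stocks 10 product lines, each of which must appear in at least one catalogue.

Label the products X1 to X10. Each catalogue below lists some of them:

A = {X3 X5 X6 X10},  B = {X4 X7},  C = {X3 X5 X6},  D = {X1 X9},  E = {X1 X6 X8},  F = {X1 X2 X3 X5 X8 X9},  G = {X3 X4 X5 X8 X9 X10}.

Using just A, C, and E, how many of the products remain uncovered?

4

Union of A, C, E = {X1, X3, X5, X6, X8, X10}.
Not covered: X2, X4, X7, X9 — 4 products.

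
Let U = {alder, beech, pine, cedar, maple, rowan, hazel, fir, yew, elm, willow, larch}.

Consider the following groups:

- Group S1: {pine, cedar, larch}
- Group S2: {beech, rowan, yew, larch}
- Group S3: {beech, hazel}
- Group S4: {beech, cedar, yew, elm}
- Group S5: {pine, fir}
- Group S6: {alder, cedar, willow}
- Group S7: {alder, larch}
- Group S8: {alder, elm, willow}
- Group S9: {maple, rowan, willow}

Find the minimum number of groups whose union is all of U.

5

S3 and S4 and S5 and S7 and S9 together: S3 ∪ S4 ∪ S5 ∪ S7 ∪ S9 = {alder, beech, pine, cedar, maple, rowan, hazel, fir, yew, elm, willow, larch} — every point is covered.
Only S3 contains hazel, so S3 is forced; the remaining 10 points need at least 4 more groups (each remaining group adds at most 3) — so at least 5 groups are needed, and 5 is optimal.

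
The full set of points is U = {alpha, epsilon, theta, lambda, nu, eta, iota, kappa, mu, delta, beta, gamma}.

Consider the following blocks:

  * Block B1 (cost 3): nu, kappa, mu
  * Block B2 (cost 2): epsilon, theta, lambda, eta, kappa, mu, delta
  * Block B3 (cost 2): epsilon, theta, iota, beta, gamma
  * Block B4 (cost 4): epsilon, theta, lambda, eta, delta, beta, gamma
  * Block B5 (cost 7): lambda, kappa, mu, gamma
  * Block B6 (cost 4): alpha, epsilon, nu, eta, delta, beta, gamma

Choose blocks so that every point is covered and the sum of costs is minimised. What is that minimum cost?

B2, B3, B6 together cover every point (B2 ∪ B3 ∪ B6 = {alpha, epsilon, theta, lambda, nu, eta, iota, kappa, mu, delta, beta, gamma}); total cost 2 + 2 + 4 = 8.
No covering selection has total cost below 8.

8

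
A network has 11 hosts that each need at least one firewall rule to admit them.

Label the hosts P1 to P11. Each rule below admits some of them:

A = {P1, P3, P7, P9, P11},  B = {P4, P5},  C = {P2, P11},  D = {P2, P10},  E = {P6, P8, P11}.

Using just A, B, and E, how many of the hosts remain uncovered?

2

Union of A, B, E = {P1, P3, P4, P5, P6, P7, P8, P9, P11}.
Not covered: P2, P10 — 2 hosts.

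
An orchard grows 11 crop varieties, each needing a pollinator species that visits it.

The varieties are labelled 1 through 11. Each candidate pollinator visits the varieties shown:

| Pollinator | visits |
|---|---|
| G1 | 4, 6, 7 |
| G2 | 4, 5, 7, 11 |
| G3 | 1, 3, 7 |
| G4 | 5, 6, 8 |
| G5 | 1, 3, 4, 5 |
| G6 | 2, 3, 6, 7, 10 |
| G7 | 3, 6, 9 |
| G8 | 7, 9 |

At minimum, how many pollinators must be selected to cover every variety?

5

Take {G2, G3, G4, G6, G7}. Their union is {1, 2, 3, 4, 5, 6, 7, 8, 9, 10, 11}, which is all 11 varieties.
No 4 of the 8 pollinators cover everything (all 70 combinations miss at least one variety), so 5 is optimal.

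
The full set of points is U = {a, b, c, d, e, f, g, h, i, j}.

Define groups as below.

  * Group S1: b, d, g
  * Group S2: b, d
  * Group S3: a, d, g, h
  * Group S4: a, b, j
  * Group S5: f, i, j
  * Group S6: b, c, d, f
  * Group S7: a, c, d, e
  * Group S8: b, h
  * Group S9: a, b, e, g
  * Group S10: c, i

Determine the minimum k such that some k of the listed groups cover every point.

4

Take {S1, S5, S7, S8}. Their union is {a, b, c, d, e, f, g, h, i, j}, which is all 10 points.
No 3 of the 10 groups cover everything (all 120 combinations miss at least one point), so 4 is optimal.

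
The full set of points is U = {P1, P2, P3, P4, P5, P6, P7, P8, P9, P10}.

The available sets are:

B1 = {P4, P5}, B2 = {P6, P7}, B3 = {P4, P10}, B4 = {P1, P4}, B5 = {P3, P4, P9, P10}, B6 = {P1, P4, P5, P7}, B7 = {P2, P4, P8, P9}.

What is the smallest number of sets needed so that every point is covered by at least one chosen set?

4

B2, B5, B6, and B7 cover everything between them: the union {P1, P2, P3, P4, P5, P6, P7, P8, P9, P10} is all of U.
No 3 of the 7 sets cover everything (all 35 combinations miss at least one point), so 4 is optimal.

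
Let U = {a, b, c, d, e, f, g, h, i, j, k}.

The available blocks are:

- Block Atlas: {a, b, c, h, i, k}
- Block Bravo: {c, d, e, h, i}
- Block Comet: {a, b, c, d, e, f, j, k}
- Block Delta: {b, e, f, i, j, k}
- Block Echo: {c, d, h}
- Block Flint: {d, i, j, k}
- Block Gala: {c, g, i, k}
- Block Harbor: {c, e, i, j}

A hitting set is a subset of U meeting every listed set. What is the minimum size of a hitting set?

2

T = {c, j} meets every block (each contains at least one member of T), and |T| = 2.
The blocks Delta, Echo are pairwise disjoint, so any hitting set needs a separate point for each — at least 2. Hence 2 is optimal.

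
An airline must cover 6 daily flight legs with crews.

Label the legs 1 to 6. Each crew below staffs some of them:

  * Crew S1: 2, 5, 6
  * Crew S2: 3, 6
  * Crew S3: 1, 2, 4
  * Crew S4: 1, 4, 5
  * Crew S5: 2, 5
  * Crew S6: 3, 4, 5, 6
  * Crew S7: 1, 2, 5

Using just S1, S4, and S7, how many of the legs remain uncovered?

1

Union of S1, S4, S7 = {1, 2, 4, 5, 6}.
Not covered: 3 — 1 leg.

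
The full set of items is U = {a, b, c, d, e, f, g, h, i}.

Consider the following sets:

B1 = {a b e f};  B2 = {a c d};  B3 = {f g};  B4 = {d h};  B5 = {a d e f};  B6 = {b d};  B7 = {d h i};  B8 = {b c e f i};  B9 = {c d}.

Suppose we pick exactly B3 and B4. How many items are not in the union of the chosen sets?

Union of B3, B4 = {d, f, g, h}.
Not covered: a, b, c, e, i — 5 items.

5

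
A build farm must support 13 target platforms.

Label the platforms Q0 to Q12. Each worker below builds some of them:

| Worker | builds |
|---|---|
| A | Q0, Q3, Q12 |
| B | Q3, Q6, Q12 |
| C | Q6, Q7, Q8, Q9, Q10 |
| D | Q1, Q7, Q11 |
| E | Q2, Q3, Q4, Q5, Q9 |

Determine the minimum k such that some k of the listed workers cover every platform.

4

Take {A, C, D, E}. Their union is {Q0, Q1, Q2, Q3, Q4, Q5, Q6, Q7, Q8, Q9, Q10, Q11, Q12}, which is all 13 platforms.
No 3 of the 5 workers cover everything (all 10 combinations miss at least one platform), so 4 is optimal.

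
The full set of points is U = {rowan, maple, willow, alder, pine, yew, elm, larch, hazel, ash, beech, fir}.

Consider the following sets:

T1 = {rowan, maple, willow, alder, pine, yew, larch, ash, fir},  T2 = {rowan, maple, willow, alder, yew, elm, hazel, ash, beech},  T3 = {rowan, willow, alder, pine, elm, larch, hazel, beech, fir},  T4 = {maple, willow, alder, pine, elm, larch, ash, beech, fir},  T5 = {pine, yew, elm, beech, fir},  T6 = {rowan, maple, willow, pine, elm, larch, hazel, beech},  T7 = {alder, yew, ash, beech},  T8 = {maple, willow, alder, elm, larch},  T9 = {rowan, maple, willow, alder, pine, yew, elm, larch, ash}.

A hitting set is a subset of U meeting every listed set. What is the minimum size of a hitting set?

Take H = {alder, elm}. Each listed set contains at least one of these, so H is a hitting set of size 2.
No single point lies in every set, so at least 2 are needed and 2 is optimal.

2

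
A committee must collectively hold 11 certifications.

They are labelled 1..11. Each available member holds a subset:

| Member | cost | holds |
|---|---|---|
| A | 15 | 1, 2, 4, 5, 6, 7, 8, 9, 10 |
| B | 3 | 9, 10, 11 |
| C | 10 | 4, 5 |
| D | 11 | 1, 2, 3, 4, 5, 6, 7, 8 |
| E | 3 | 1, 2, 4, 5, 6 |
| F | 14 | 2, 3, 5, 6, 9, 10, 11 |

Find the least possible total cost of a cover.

14

B, D together cover every certification (B ∪ D = {1, 2, 3, 4, 5, 6, 7, 8, 9, 10, 11}); total cost 3 + 11 = 14.
The greedy pick E, B, D costs 17; no covering selection beats 14.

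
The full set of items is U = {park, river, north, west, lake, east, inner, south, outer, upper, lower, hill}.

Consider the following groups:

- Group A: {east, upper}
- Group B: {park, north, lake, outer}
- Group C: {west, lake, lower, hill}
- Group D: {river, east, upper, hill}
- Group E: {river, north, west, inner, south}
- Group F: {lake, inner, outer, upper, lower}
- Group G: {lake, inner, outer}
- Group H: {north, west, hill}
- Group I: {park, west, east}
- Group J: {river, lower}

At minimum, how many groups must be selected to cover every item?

C, E, F, and I cover everything between them: the union {park, river, north, west, lake, east, inner, south, outer, upper, lower, hill} is all of U.
No 3 of the 10 groups cover everything (all 120 combinations miss at least one item), so 4 is optimal.

4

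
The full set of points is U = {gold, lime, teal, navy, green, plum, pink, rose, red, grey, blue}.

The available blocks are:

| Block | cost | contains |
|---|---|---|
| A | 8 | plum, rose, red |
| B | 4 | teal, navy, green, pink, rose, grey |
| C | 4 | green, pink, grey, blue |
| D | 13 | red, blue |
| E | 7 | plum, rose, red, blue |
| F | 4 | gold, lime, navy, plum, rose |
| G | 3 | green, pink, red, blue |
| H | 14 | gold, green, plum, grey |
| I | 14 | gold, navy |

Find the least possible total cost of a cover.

11

B, F, G together cover every point (B ∪ F ∪ G = {gold, lime, teal, navy, green, plum, pink, rose, red, grey, blue}); total cost 4 + 4 + 3 = 11.
No covering selection has total cost below 11.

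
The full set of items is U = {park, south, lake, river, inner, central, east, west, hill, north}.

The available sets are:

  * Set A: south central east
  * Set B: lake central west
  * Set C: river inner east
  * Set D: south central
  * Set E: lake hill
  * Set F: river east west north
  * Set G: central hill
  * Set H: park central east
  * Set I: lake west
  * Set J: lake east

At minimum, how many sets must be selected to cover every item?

C and D and E and F and H together: C ∪ D ∪ E ∪ F ∪ H = {park, south, lake, river, inner, central, east, west, hill, north} — every item is covered.
No 4 of the 10 sets cover everything (all 210 combinations miss at least one item), so 5 is optimal.

5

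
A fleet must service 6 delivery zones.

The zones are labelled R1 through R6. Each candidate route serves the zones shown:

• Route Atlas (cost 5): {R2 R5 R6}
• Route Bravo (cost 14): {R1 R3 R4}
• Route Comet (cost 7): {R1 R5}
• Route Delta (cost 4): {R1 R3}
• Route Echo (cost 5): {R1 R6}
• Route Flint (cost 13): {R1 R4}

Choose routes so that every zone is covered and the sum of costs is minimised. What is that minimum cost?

19

Atlas, Bravo together cover every zone (Atlas ∪ Bravo = {R1, R2, R3, R4, R5, R6}); total cost 5 + 14 = 19.
The greedy pick Atlas, Delta, Flint costs 22; no covering selection beats 19.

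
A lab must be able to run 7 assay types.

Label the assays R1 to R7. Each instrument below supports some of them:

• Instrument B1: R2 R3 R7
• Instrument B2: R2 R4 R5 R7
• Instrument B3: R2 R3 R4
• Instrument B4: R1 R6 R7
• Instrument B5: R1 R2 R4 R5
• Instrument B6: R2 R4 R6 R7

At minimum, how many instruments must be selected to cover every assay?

3

B1 and B2 and B4 together: B1 ∪ B2 ∪ B4 = {R1, R2, R3, R4, R5, R6, R7} — every assay is covered.
No 2 of the 6 instruments cover everything (all 15 combinations miss at least one assay), so 3 is optimal.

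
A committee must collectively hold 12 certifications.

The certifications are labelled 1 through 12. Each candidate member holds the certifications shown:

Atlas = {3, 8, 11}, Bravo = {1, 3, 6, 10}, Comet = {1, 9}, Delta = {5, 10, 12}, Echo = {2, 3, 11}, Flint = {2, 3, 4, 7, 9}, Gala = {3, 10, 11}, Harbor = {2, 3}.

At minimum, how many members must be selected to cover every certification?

Atlas and Bravo and Delta and Flint together: Atlas ∪ Bravo ∪ Delta ∪ Flint = {1, 2, 3, 4, 5, 6, 7, 8, 9, 10, 11, 12} — every certification is covered.
Only Flint contains 4, so Flint is forced; the remaining 7 certifications need at least 3 more members (each remaining member adds at most 3) — so at least 4 members are needed, and 4 is optimal.

4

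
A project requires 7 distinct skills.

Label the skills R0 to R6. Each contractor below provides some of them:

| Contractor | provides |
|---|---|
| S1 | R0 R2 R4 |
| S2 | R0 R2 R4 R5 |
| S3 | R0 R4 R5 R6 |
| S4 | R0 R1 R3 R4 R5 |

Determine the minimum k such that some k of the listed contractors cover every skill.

3

S2 and S3 and S4 together: S2 ∪ S3 ∪ S4 = {R0, R1, R2, R3, R4, R5, R6} — every skill is covered.
Only S4 contains R1, so S4 is forced; the remaining 2 skills need at least 2 more contractors (each remaining contractor adds at most 1) — so at least 3 contractors are needed, and 3 is optimal.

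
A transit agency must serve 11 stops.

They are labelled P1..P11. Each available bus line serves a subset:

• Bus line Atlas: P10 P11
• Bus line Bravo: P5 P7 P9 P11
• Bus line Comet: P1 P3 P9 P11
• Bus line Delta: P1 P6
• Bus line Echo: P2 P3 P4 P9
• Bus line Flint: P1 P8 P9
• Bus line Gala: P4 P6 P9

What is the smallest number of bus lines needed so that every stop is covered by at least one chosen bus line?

5

Atlas and Bravo and Delta and Echo and Flint together: Atlas ∪ Bravo ∪ Delta ∪ Echo ∪ Flint = {P1, P2, P3, P4, P5, P6, P7, P8, P9, P10, P11} — every stop is covered.
No 4 of the 7 bus lines cover everything (all 35 combinations miss at least one stop), so 5 is optimal.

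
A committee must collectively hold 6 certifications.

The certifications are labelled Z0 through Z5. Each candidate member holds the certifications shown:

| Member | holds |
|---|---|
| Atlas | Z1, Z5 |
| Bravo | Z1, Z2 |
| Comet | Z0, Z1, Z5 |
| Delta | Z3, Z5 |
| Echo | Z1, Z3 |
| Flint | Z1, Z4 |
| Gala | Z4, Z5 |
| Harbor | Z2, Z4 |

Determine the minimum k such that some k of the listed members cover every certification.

Comet and Echo and Harbor together: Comet ∪ Echo ∪ Harbor = {Z0, Z1, Z2, Z3, Z4, Z5} — every certification is covered.
Only Comet contains Z0, so Comet is forced; the remaining 3 certifications need at least 2 more members (each remaining member adds at most 2) — so at least 3 members are needed, and 3 is optimal.

3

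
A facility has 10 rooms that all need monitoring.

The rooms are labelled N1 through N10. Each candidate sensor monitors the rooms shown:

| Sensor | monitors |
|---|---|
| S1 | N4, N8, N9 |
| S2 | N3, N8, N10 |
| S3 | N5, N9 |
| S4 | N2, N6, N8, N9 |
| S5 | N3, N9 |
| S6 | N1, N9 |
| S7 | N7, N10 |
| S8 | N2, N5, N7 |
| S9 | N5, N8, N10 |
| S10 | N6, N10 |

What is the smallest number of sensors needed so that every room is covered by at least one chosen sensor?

S1 and S2 and S6 and S8 and S10 together: S1 ∪ S2 ∪ S6 ∪ S8 ∪ S10 = {N1, N2, N3, N4, N5, N6, N7, N8, N9, N10} — every room is covered.
No 4 of the 10 sensors cover everything (all 210 combinations miss at least one room), so 5 is optimal.

5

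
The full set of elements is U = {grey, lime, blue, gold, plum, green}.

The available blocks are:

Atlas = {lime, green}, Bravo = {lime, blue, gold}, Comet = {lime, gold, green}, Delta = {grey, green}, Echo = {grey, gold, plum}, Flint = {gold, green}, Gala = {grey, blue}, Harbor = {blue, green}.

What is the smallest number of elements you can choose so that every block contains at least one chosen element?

Take H = {blue, gold, green}. Each listed block contains at least one of these, so H is a hitting set of size 3.
No choice of 2 elements meets every block, so 3 is the minimum.

3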